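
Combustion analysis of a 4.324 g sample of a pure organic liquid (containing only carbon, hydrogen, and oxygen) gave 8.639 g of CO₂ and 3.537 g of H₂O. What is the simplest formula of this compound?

C2H4O

mol C = 8.639 g CO₂ ÷ 44.009 g/mol = 0.19630 mol
mol H = 2 × 3.537 g H₂O ÷ 18.015 g/mol = 0.39267 mol
mass O = 4.324 − (2.3578 + 0.39581) = 1.5704 g → mol O = 1.5704 ÷ 15.999 = 0.098157 mol
Divide by the smallest (0.098157 mol): C 2.000, H 4.000, O 1.000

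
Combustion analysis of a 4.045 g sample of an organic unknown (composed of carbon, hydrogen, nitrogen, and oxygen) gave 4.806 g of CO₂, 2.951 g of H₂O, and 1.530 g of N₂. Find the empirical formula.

C2H6N2O

mol C = 4.806 g CO₂ ÷ 44.009 g/mol = 0.10920 mol
mol H = 2 × 2.951 g H₂O ÷ 18.015 g/mol = 0.32762 mol
mol N = 2 × 1.530 g N₂ ÷ 28.014 g/mol = 0.10923 mol
mass O = 4.045 − (1.3117 + 0.33024 + 1.5300) = 0.87310 g → mol O = 0.87310 ÷ 15.999 = 0.054572 mol
Divide by the smallest (0.054572 mol): C 2.001, H 6.003, N 2.002, O 1.000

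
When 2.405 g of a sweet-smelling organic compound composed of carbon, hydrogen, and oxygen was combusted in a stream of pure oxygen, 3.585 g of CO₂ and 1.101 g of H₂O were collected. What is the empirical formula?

mol C = 3.585 g CO₂ ÷ 44.009 g/mol = 0.081461 mol
mol H = 2 × 1.101 g H₂O ÷ 18.015 g/mol = 0.12223 mol
mass O = 2.405 − (0.97842 + 0.12321) = 1.3034 g → mol O = 1.3034 ÷ 15.999 = 0.081466 mol
Divide by the smallest (0.081461 mol): C 1.000, H 1.500, O 1.000
Multiplying each by 2 gives whole numbers: C 2.00, H 3.00, O 2.00

C2H3O2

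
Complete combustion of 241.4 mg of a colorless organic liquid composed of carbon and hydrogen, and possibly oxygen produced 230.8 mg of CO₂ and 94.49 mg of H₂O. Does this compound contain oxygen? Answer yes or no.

yes

mol C = 0.2308 g CO₂ ÷ 44.009 g/mol = 0.0052444 mol
mol H = 2 × 0.09449 g H₂O ÷ 18.015 g/mol = 0.010490 mol
C and H account for only 0.073564 g of the 0.2414 g sample; the remaining 0.16784 g must be oxygen.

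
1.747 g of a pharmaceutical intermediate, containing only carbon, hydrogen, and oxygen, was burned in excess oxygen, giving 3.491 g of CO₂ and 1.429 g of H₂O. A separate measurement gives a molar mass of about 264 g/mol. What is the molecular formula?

C12H24O6

mol C = 3.491 g CO₂ ÷ 44.009 g/mol = 0.079325 mol
mol H = 2 × 1.429 g H₂O ÷ 18.015 g/mol = 0.15865 mol
mass O = 1.747 − (0.95277 + 0.15991) = 0.63432 g → mol O = 0.63432 ÷ 15.999 = 0.039647 mol
Divide by the smallest (0.039647 mol): C 2.001, H 4.001, O 1.000
Empirical formula: C2H4O
Empirical-formula mass = 44.05 g/mol; 264 ÷ 44.05 ≈ 6, so the molecular formula is C12H24O6.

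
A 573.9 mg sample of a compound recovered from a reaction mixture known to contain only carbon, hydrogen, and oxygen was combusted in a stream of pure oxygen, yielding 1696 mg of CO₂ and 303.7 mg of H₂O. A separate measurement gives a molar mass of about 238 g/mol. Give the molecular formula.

mol C = 1.696 g CO₂ ÷ 44.009 g/mol = 0.038538 mol
mol H = 2 × 0.3037 g H₂O ÷ 18.015 g/mol = 0.033716 mol
mass O = 0.5739 − (0.46287 + 0.033986) = 0.077039 g → mol O = 0.077039 ÷ 15.999 = 0.0048152 mol
Divide by the smallest (0.0048152 mol): C 8.003, H 7.002, O 1.000
Empirical formula: C8H7O
Empirical-formula mass = 119.14 g/mol; 238 ÷ 119.14 ≈ 2, so the molecular formula is C16H14O2.

C16H14O2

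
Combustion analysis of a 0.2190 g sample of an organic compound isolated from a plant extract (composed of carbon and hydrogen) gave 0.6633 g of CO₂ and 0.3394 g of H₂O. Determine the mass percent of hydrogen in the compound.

mol C = 0.6633 g CO₂ ÷ 44.009 g/mol = 0.015072 mol
mol H = 2 × 0.3394 g H₂O ÷ 18.015 g/mol = 0.037680 mol
mass % H = 0.037981 g ÷ 0.2190 g × 100%

17.34%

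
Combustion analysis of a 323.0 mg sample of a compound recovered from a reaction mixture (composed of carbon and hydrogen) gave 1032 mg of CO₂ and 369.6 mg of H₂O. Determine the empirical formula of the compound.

mol C = 1.032 g CO₂ ÷ 44.009 g/mol = 0.023450 mol
mol H = 2 × 0.3696 g H₂O ÷ 18.015 g/mol = 0.041032 mol
Divide by the smallest (0.023450 mol): C 1.000, H 1.750
Multiplying each by 4 gives whole numbers: C 4.00, H 7.00

C4H7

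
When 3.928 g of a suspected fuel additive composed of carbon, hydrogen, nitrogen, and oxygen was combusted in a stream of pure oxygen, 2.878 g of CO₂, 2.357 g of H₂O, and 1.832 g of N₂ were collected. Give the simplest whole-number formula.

mol C = 2.878 g CO₂ ÷ 44.009 g/mol = 0.065396 mol
mol H = 2 × 2.357 g H₂O ÷ 18.015 g/mol = 0.26167 mol
mol N = 2 × 1.832 g N₂ ÷ 28.014 g/mol = 0.13079 mol
mass O = 3.928 − (0.78547 + 0.26376 + 1.8320) = 1.0468 g → mol O = 1.0468 ÷ 15.999 = 0.065427 mol
Divide by the smallest (0.065396 mol): C 1.000, H 4.001, N 2.000, O 1.000

CH4N2O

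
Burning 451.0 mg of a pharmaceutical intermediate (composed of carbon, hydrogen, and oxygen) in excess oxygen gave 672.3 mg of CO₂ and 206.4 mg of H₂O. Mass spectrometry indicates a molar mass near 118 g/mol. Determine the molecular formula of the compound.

C4H6O4

mol C = 0.6723 g CO₂ ÷ 44.009 g/mol = 0.015276 mol
mol H = 2 × 0.2064 g H₂O ÷ 18.015 g/mol = 0.022914 mol
mass O = 0.4510 − (0.18349 + 0.023098) = 0.24442 g → mol O = 0.24442 ÷ 15.999 = 0.015277 mol
Divide by the smallest (0.015276 mol): C 1.000, H 1.500, O 1.000
Multiplying each by 2 gives whole numbers: C 2.00, H 3.00, O 2.00
Empirical formula: C2H3O2
Empirical-formula mass = 59.04 g/mol; 118 ÷ 59.04 ≈ 2, so the molecular formula is C4H6O4.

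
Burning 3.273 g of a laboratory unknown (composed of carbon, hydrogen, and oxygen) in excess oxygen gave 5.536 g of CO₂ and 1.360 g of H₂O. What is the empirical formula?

mol C = 5.536 g CO₂ ÷ 44.009 g/mol = 0.12579 mol
mol H = 2 × 1.360 g H₂O ÷ 18.015 g/mol = 0.15099 mol
mass O = 3.273 − (1.5109 + 0.15219) = 1.6099 g → mol O = 1.6099 ÷ 15.999 = 0.10063 mol
Divide by the smallest (0.10063 mol): C 1.250, H 1.500, O 1.000
Multiplying each by 4 gives whole numbers: C 5.00, H 6.00, O 4.00

C5H6O4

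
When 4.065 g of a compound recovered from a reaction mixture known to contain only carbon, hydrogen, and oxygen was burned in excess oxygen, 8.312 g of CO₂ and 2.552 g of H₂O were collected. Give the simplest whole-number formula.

mol C = 8.312 g CO₂ ÷ 44.009 g/mol = 0.18887 mol
mol H = 2 × 2.552 g H₂O ÷ 18.015 g/mol = 0.28332 mol
mass O = 4.065 − (2.2685 + 0.28559) = 1.5109 g → mol O = 1.5109 ÷ 15.999 = 0.094437 mol
Divide by the smallest (0.094437 mol): C 2.000, H 3.000, O 1.000

C2H3O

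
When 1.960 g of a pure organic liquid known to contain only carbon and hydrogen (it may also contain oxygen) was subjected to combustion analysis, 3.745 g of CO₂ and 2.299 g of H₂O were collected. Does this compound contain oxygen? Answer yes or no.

yes

mol C = 3.745 g CO₂ ÷ 44.009 g/mol = 0.085096 mol
mol H = 2 × 2.299 g H₂O ÷ 18.015 g/mol = 0.25523 mol
C and H account for only 1.2794 g of the 1.960 g sample; the remaining 0.68064 g must be oxygen.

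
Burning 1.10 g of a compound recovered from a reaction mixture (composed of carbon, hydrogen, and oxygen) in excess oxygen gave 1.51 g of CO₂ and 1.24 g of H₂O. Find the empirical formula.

CH4O

mol C = 1.51 g CO₂ ÷ 44.009 g/mol = 0.03431 mol
mol H = 2 × 1.24 g H₂O ÷ 18.015 g/mol = 0.1377 mol
mass O = 1.10 − (0.4121 + 0.1388) = 0.5491 g → mol O = 0.5491 ÷ 15.999 = 0.03432 mol
Divide by the smallest (0.03431 mol): C 1.000, H 4.012, O 1.000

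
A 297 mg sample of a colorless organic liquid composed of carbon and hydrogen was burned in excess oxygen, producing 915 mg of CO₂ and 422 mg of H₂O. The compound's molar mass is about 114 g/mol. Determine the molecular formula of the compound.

C8H18

mol C = 0.915 g CO₂ ÷ 44.009 g/mol = 0.02079 mol
mol H = 2 × 0.422 g H₂O ÷ 18.015 g/mol = 0.04685 mol
Divide by the smallest (0.02079 mol): C 1.000, H 2.253
Multiplying each by 4 gives whole numbers: C 4.00, H 9.01
Empirical formula: C4H9
Empirical-formula mass = 57.12 g/mol; 114 ÷ 57.12 ≈ 2, so the molecular formula is C8H18.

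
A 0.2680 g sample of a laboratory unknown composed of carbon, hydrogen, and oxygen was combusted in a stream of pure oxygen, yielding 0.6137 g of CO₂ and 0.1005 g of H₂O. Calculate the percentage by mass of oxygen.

33.31%

mol C = 0.6137 g CO₂ ÷ 44.009 g/mol = 0.013945 mol
mol H = 2 × 0.1005 g H₂O ÷ 18.015 g/mol = 0.011157 mol
mass O = 0.2680 − (0.16749 + 0.011247) = 0.089261 g → mol O = 0.089261 ÷ 15.999 = 0.0055792 mol
mass % O = 0.089261 g ÷ 0.2680 g × 100%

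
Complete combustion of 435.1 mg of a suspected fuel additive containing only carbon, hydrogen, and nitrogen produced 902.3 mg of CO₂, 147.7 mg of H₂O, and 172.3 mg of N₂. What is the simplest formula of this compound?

mol C = 0.9023 g CO₂ ÷ 44.009 g/mol = 0.020503 mol
mol H = 2 × 0.1477 g H₂O ÷ 18.015 g/mol = 0.016397 mol
mol N = 2 × 0.1723 g N₂ ÷ 28.014 g/mol = 0.012301 mol
Divide by the smallest (0.012301 mol): C 1.667, H 1.333, N 1.000
Multiplying each by 3 gives whole numbers: C 5.00, H 4.00, N 3.00

C5H4N3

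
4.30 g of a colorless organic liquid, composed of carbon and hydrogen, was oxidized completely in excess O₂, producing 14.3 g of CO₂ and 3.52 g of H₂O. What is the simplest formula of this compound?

C5H6

mol C = 14.3 g CO₂ ÷ 44.009 g/mol = 0.3249 mol
mol H = 2 × 3.52 g H₂O ÷ 18.015 g/mol = 0.3908 mol
Divide by the smallest (0.3249 mol): C 1.000, H 1.203
Multiplying each by 5 gives whole numbers: C 5.00, H 6.01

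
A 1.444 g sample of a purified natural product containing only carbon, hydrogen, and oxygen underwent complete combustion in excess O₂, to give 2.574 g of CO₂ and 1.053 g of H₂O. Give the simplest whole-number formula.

C3H6O2

mol C = 2.574 g CO₂ ÷ 44.009 g/mol = 0.058488 mol
mol H = 2 × 1.053 g H₂O ÷ 18.015 g/mol = 0.11690 mol
mass O = 1.444 − (0.70250 + 0.11784) = 0.62366 g → mol O = 0.62366 ÷ 15.999 = 0.038981 mol
Divide by the smallest (0.038981 mol): C 1.500, H 2.999, O 1.000
Multiplying each by 2 gives whole numbers: C 3.00, H 6.00, O 2.00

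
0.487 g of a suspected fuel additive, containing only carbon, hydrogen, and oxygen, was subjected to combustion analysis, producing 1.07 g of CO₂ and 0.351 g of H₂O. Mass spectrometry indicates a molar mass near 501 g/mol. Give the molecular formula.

mol C = 1.07 g CO₂ ÷ 44.009 g/mol = 0.02431 mol
mol H = 2 × 0.351 g H₂O ÷ 18.015 g/mol = 0.03897 mol
mass O = 0.487 − (0.2920 + 0.03928) = 0.1557 g → mol O = 0.1557 ÷ 15.999 = 0.009732 mol
Divide by the smallest (0.009732 mol): C 2.498, H 4.004, O 1.000
Multiplying each by 2 gives whole numbers: C 5.00, H 8.01, O 2.00
Empirical formula: C5H8O2
Empirical-formula mass = 100.12 g/mol; 501 ÷ 100.12 ≈ 5, so the molecular formula is C25H40O10.

C25H40O10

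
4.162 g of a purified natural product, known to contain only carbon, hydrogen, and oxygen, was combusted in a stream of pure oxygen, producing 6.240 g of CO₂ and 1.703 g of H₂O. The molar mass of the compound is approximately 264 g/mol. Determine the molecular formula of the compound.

mol C = 6.240 g CO₂ ÷ 44.009 g/mol = 0.14179 mol
mol H = 2 × 1.703 g H₂O ÷ 18.015 g/mol = 0.18906 mol
mass O = 4.162 − (1.7030 + 0.19058) = 2.2684 g → mol O = 2.2684 ÷ 15.999 = 0.14178 mol
Divide by the smallest (0.14178 mol): C 1.000, H 1.333, O 1.000
Multiplying each by 3 gives whole numbers: C 3.00, H 4.00, O 3.00
Empirical formula: C3H4O3
Empirical-formula mass = 88.06 g/mol; 264 ÷ 88.06 ≈ 3, so the molecular formula is C9H12O9.

C9H12O9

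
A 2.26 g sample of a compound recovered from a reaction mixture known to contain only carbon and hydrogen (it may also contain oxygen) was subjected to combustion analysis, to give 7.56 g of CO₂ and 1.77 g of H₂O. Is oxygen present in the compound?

mol C = 7.56 g CO₂ ÷ 44.009 g/mol = 0.1718 mol
mol H = 2 × 1.77 g H₂O ÷ 18.015 g/mol = 0.1965 mol
C and H together account for 2.261 g — essentially the entire 2.26 g sample — so the compound contains no oxygen.

no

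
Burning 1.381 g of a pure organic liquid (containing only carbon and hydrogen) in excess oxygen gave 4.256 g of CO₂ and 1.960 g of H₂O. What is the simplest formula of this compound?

C4H9

mol C = 4.256 g CO₂ ÷ 44.009 g/mol = 0.096707 mol
mol H = 2 × 1.960 g H₂O ÷ 18.015 g/mol = 0.21760 mol
Divide by the smallest (0.096707 mol): C 1.000, H 2.250
Multiplying each by 4 gives whole numbers: C 4.00, H 9.00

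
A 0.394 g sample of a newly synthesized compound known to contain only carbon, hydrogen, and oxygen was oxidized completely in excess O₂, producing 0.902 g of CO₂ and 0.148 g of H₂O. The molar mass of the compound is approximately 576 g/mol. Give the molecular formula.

C30H24O12

mol C = 0.902 g CO₂ ÷ 44.009 g/mol = 0.02050 mol
mol H = 2 × 0.148 g H₂O ÷ 18.015 g/mol = 0.01643 mol
mass O = 0.394 − (0.2462 + 0.01656) = 0.1313 g → mol O = 0.1313 ÷ 15.999 = 0.008204 mol
Divide by the smallest (0.008204 mol): C 2.498, H 2.003, O 1.000
Multiplying each by 2 gives whole numbers: C 5.00, H 4.01, O 2.00
Empirical formula: C5H4O2
Empirical-formula mass = 96.08 g/mol; 576 ÷ 96.08 ≈ 6, so the molecular formula is C30H24O12.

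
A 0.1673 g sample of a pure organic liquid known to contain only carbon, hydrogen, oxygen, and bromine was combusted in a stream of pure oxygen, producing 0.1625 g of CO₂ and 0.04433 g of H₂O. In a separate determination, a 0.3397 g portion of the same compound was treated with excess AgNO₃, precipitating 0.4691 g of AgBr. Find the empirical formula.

C3H4BrO

mol C = 0.1625 g CO₂ ÷ 44.009 g/mol = 0.0036924 mol
mol H = 2 × 0.04433 g H₂O ÷ 18.015 g/mol = 0.0049215 mol
From the AgBr data: mol Br per gram of compound = (0.4691 ÷ 187.772) ÷ 0.3397 = 0.0073543 mol/g, so in the 0.1673 g combustion sample mol Br = 0.0012304 mol
mass O = 0.1673 − (0.044350 + 0.0049608 + 0.098311) = 0.019678 g → mol O = 0.019678 ÷ 15.999 = 0.0012300 mol
Divide by the smallest (0.0012300 mol): C 3.002, H 4.001, Br 1.000, O 1.000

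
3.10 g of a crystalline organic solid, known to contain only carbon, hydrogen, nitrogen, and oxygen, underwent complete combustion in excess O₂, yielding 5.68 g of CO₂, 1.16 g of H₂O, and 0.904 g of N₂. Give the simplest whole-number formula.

C4H4N2O

mol C = 5.68 g CO₂ ÷ 44.009 g/mol = 0.1291 mol
mol H = 2 × 1.16 g H₂O ÷ 18.015 g/mol = 0.1288 mol
mol N = 2 × 0.904 g N₂ ÷ 28.014 g/mol = 0.06454 mol
mass O = 3.10 − (1.550 + 0.1298 + 0.9040) = 0.5160 g → mol O = 0.5160 ÷ 15.999 = 0.03225 mol
Divide by the smallest (0.03225 mol): C 4.002, H 3.993, N 2.001, O 1.000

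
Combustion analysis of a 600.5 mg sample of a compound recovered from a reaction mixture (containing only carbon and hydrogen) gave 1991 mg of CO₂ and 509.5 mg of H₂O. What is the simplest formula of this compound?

mol C = 1.991 g CO₂ ÷ 44.009 g/mol = 0.045241 mol
mol H = 2 × 0.5095 g H₂O ÷ 18.015 g/mol = 0.056564 mol
Divide by the smallest (0.045241 mol): C 1.000, H 1.250
Multiplying each by 4 gives whole numbers: C 4.00, H 5.00

C4H5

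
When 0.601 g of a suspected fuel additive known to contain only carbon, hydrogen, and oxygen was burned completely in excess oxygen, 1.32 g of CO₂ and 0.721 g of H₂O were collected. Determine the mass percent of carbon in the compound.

mol C = 1.32 g CO₂ ÷ 44.009 g/mol = 0.02999 mol
mol H = 2 × 0.721 g H₂O ÷ 18.015 g/mol = 0.08004 mol
mass O = 0.601 − (0.3603 + 0.08068) = 0.1601 g → mol O = 0.1601 ÷ 15.999 = 0.01000 mol
mass % C = 0.3603 g ÷ 0.601 g × 100%

59.9%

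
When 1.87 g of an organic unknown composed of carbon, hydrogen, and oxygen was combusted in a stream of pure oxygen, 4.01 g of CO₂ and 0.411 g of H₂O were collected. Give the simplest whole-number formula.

C2HO

mol C = 4.01 g CO₂ ÷ 44.009 g/mol = 0.09112 mol
mol H = 2 × 0.411 g H₂O ÷ 18.015 g/mol = 0.04563 mol
mass O = 1.87 − (1.094 + 0.04599) = 0.7296 g → mol O = 0.7296 ÷ 15.999 = 0.04560 mol
Divide by the smallest (0.04560 mol): C 1.998, H 1.001, O 1.000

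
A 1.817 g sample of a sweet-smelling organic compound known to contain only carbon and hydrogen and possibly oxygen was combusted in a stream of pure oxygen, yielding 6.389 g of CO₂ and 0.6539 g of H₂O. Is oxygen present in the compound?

mol C = 6.389 g CO₂ ÷ 44.009 g/mol = 0.14517 mol
mol H = 2 × 0.6539 g H₂O ÷ 18.015 g/mol = 0.072595 mol
C and H together account for 1.8169 g — essentially the entire 1.817 g sample — so the compound contains no oxygen.

no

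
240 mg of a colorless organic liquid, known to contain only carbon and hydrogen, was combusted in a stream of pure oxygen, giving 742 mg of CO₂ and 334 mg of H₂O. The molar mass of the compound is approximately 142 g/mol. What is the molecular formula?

mol C = 0.742 g CO₂ ÷ 44.009 g/mol = 0.01686 mol
mol H = 2 × 0.334 g H₂O ÷ 18.015 g/mol = 0.03708 mol
Divide by the smallest (0.01686 mol): C 1.000, H 2.199
Multiplying each by 5 gives whole numbers: C 5.00, H 11.00
Empirical formula: C5H11
Empirical-formula mass = 71.14 g/mol; 142 ÷ 71.14 ≈ 2, so the molecular formula is C10H22.

C10H22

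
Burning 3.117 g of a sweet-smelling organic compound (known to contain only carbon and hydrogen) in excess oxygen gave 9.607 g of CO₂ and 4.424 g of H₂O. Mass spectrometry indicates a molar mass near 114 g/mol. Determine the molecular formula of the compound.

C8H18

mol C = 9.607 g CO₂ ÷ 44.009 g/mol = 0.21830 mol
mol H = 2 × 4.424 g H₂O ÷ 18.015 g/mol = 0.49115 mol
Divide by the smallest (0.21830 mol): C 1.000, H 2.250
Multiplying each by 4 gives whole numbers: C 4.00, H 9.00
Empirical formula: C4H9
Empirical-formula mass = 57.12 g/mol; 114 ÷ 57.12 ≈ 2, so the molecular formula is C8H18.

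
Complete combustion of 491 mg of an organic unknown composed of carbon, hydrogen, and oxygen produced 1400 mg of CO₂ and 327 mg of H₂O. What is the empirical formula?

C7H8O

mol C = 1.40 g CO₂ ÷ 44.009 g/mol = 0.03181 mol
mol H = 2 × 0.327 g H₂O ÷ 18.015 g/mol = 0.03630 mol
mass O = 0.491 − (0.3821 + 0.03659) = 0.07232 g → mol O = 0.07232 ÷ 15.999 = 0.004520 mol
Divide by the smallest (0.004520 mol): C 7.038, H 8.032, O 1.000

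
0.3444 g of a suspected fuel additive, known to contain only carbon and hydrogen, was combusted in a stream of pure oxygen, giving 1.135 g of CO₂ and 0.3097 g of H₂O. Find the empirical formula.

C3H4

mol C = 1.135 g CO₂ ÷ 44.009 g/mol = 0.025790 mol
mol H = 2 × 0.3097 g H₂O ÷ 18.015 g/mol = 0.034382 mol
Divide by the smallest (0.025790 mol): C 1.000, H 1.333
Multiplying each by 3 gives whole numbers: C 3.00, H 4.00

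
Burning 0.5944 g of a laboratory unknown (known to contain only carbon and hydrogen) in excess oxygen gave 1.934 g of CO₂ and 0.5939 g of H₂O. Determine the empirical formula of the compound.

mol C = 1.934 g CO₂ ÷ 44.009 g/mol = 0.043946 mol
mol H = 2 × 0.5939 g H₂O ÷ 18.015 g/mol = 0.065934 mol
Divide by the smallest (0.043946 mol): C 1.000, H 1.500
Multiplying each by 2 gives whole numbers: C 2.00, H 3.00

C2H3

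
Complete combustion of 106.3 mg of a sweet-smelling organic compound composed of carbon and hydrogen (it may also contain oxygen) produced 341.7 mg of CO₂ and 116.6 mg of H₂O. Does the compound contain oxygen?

no

mol C = 0.3417 g CO₂ ÷ 44.009 g/mol = 0.0077643 mol
mol H = 2 × 0.1166 g H₂O ÷ 18.015 g/mol = 0.012945 mol
C and H together account for 0.10631 g — essentially the entire 0.1063 g sample — so the compound contains no oxygen.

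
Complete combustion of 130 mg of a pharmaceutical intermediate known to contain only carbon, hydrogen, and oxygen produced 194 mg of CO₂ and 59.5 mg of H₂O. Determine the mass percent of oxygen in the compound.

mol C = 0.194 g CO₂ ÷ 44.009 g/mol = 0.004408 mol
mol H = 2 × 0.0595 g H₂O ÷ 18.015 g/mol = 0.006606 mol
mass O = 0.130 − (0.05295 + 0.006658) = 0.07039 g → mol O = 0.07039 ÷ 15.999 = 0.004400 mol
mass % O = 0.07039 g ÷ 0.130 g × 100%

54.1%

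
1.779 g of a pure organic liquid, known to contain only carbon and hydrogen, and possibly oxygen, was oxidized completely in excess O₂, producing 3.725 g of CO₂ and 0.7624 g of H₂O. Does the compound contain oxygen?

yes

mol C = 3.725 g CO₂ ÷ 44.009 g/mol = 0.084642 mol
mol H = 2 × 0.7624 g H₂O ÷ 18.015 g/mol = 0.084641 mol
C and H account for only 1.1020 g of the 1.779 g sample; the remaining 0.67705 g must be oxygen.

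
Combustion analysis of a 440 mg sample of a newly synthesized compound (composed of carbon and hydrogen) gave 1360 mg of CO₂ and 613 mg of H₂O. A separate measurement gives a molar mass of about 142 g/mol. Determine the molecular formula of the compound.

C10H22

mol C = 1.36 g CO₂ ÷ 44.009 g/mol = 0.03090 mol
mol H = 2 × 0.613 g H₂O ÷ 18.015 g/mol = 0.06805 mol
Divide by the smallest (0.03090 mol): C 1.000, H 2.202
Multiplying each by 5 gives whole numbers: C 5.00, H 11.01
Empirical formula: C5H11
Empirical-formula mass = 71.14 g/mol; 142 ÷ 71.14 ≈ 2, so the molecular formula is C10H22.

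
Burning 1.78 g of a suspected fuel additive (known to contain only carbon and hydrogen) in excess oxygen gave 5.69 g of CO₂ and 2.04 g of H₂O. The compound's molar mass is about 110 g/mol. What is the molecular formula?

mol C = 5.69 g CO₂ ÷ 44.009 g/mol = 0.1293 mol
mol H = 2 × 2.04 g H₂O ÷ 18.015 g/mol = 0.2265 mol
Divide by the smallest (0.1293 mol): C 1.000, H 1.752
Multiplying each by 4 gives whole numbers: C 4.00, H 7.01
Empirical formula: C4H7
Empirical-formula mass = 55.10 g/mol; 110 ÷ 55.10 ≈ 2, so the molecular formula is C8H14.

C8H14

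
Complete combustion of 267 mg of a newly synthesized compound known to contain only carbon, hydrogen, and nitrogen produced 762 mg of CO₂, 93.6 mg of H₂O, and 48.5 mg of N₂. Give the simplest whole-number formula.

C5H3N

mol C = 0.762 g CO₂ ÷ 44.009 g/mol = 0.01731 mol
mol H = 2 × 0.0936 g H₂O ÷ 18.015 g/mol = 0.01039 mol
mol N = 2 × 0.0485 g N₂ ÷ 28.014 g/mol = 0.003463 mol
Divide by the smallest (0.003463 mol): C 5.001, H 3.001, N 1.000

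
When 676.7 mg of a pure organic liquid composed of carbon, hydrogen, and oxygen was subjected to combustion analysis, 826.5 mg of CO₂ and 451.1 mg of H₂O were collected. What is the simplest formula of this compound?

C3H8O4

mol C = 0.8265 g CO₂ ÷ 44.009 g/mol = 0.018780 mol
mol H = 2 × 0.4511 g H₂O ÷ 18.015 g/mol = 0.050080 mol
mass O = 0.6767 − (0.22557 + 0.050481) = 0.40065 g → mol O = 0.40065 ÷ 15.999 = 0.025042 mol
Divide by the smallest (0.018780 mol): C 1.000, H 2.667, O 1.333
Multiplying each by 3 gives whole numbers: C 3.00, H 8.00, O 4.00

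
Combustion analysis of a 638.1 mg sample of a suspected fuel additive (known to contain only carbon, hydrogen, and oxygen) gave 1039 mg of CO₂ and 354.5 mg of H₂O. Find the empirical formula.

mol C = 1.039 g CO₂ ÷ 44.009 g/mol = 0.023609 mol
mol H = 2 × 0.3545 g H₂O ÷ 18.015 g/mol = 0.039356 mol
mass O = 0.6381 − (0.28357 + 0.039671) = 0.31486 g → mol O = 0.31486 ÷ 15.999 = 0.019680 mol
Divide by the smallest (0.019680 mol): C 1.200, H 2.000, O 1.000
Multiplying each by 5 gives whole numbers: C 6.00, H 10.00, O 5.00

C6H10O5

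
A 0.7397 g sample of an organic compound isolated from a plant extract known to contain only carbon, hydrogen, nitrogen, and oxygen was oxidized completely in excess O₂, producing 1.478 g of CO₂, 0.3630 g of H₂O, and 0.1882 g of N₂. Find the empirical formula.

C5H6N2O

mol C = 1.478 g CO₂ ÷ 44.009 g/mol = 0.033584 mol
mol H = 2 × 0.3630 g H₂O ÷ 18.015 g/mol = 0.040300 mol
mol N = 2 × 0.1882 g N₂ ÷ 28.014 g/mol = 0.013436 mol
mass O = 0.7397 − (0.40338 + 0.040622 + 0.18820) = 0.10750 g → mol O = 0.10750 ÷ 15.999 = 0.0067192 mol
Divide by the smallest (0.0067192 mol): C 4.998, H 5.998, N 2.000, O 1.000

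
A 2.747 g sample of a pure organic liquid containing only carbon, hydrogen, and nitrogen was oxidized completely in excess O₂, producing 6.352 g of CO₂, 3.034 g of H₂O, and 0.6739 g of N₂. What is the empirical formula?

C3H7N

mol C = 6.352 g CO₂ ÷ 44.009 g/mol = 0.14433 mol
mol H = 2 × 3.034 g H₂O ÷ 18.015 g/mol = 0.33683 mol
mol N = 2 × 0.6739 g N₂ ÷ 28.014 g/mol = 0.048112 mol
Divide by the smallest (0.048112 mol): C 3.000, H 7.001, N 1.000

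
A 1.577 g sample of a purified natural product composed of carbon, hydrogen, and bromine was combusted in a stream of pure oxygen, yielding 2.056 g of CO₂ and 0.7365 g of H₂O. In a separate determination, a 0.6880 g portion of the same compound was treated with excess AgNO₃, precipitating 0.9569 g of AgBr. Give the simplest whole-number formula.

mol C = 2.056 g CO₂ ÷ 44.009 g/mol = 0.046718 mol
mol H = 2 × 0.7365 g H₂O ÷ 18.015 g/mol = 0.081765 mol
From the AgBr data: mol Br per gram of compound = (0.9569 ÷ 187.772) ÷ 0.6880 = 0.0074071 mol/g, so in the 1.577 g combustion sample mol Br = 0.011681 mol
Divide by the smallest (0.011681 mol): C 3.999, H 7.000, Br 1.000

C4H7Br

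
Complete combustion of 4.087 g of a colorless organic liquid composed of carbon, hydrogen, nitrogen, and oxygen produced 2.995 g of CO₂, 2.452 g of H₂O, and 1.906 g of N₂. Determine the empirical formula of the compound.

CH4N2O

mol C = 2.995 g CO₂ ÷ 44.009 g/mol = 0.068054 mol
mol H = 2 × 2.452 g H₂O ÷ 18.015 g/mol = 0.27222 mol
mol N = 2 × 1.906 g N₂ ÷ 28.014 g/mol = 0.13607 mol
mass O = 4.087 − (0.81740 + 0.27440 + 1.9060) = 1.0892 g → mol O = 1.0892 ÷ 15.999 = 0.068080 mol
Divide by the smallest (0.068054 mol): C 1.000, H 4.000, N 2.000, O 1.000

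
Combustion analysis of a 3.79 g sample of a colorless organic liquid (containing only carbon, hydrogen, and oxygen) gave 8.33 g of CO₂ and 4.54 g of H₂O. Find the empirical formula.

mol C = 8.33 g CO₂ ÷ 44.009 g/mol = 0.1893 mol
mol H = 2 × 4.54 g H₂O ÷ 18.015 g/mol = 0.5040 mol
mass O = 3.79 − (2.273 + 0.5081) = 1.009 g → mol O = 1.009 ÷ 15.999 = 0.06304 mol
Divide by the smallest (0.06304 mol): C 3.003, H 7.996, O 1.000

C3H8O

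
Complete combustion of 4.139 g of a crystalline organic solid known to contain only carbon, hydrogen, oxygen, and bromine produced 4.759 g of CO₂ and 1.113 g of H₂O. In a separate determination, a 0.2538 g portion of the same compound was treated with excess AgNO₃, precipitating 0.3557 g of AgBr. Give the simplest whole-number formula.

mol C = 4.759 g CO₂ ÷ 44.009 g/mol = 0.10814 mol
mol H = 2 × 1.113 g H₂O ÷ 18.015 g/mol = 0.12356 mol
From the AgBr data: mol Br per gram of compound = (0.3557 ÷ 187.772) ÷ 0.2538 = 0.0074638 mol/g, so in the 4.139 g combustion sample mol Br = 0.030893 mol
mass O = 4.139 − (1.2988 + 0.12455 + 2.4685) = 0.24716 g → mol O = 0.24716 ÷ 15.999 = 0.015448 mol
Divide by the smallest (0.015448 mol): C 7.000, H 7.998, Br 2.000, O 1.000

C7H8Br2O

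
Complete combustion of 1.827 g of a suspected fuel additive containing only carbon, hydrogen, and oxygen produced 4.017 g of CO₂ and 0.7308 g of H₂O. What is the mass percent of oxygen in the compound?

mol C = 4.017 g CO₂ ÷ 44.009 g/mol = 0.091277 mol
mol H = 2 × 0.7308 g H₂O ÷ 18.015 g/mol = 0.081132 mol
mass O = 1.827 − (1.0963 + 0.081781) = 0.64889 g → mol O = 0.64889 ÷ 15.999 = 0.040558 mol
mass % O = 0.64889 g ÷ 1.827 g × 100%

35.52%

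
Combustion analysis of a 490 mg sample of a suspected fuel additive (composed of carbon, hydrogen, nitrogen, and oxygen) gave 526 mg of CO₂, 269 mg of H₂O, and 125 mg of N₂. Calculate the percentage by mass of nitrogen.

mol C = 0.526 g CO₂ ÷ 44.009 g/mol = 0.01195 mol
mol H = 2 × 0.269 g H₂O ÷ 18.015 g/mol = 0.02986 mol
mol N = 2 × 0.125 g N₂ ÷ 28.014 g/mol = 0.008924 mol
mass O = 0.490 − (0.1436 + 0.03010 + 0.1250) = 0.1913 g → mol O = 0.1913 ÷ 15.999 = 0.01196 mol
mass % N = 0.1250 g ÷ 0.490 g × 100%

25.5%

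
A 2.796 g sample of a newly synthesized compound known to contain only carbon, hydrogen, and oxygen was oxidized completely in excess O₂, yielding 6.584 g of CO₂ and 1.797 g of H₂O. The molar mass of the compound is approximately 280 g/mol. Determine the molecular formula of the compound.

mol C = 6.584 g CO₂ ÷ 44.009 g/mol = 0.14961 mol
mol H = 2 × 1.797 g H₂O ÷ 18.015 g/mol = 0.19950 mol
mass O = 2.796 − (1.7969 + 0.20110) = 0.79799 g → mol O = 0.79799 ÷ 15.999 = 0.049877 mol
Divide by the smallest (0.049877 mol): C 2.999, H 4.000, O 1.000
Empirical formula: C3H4O
Empirical-formula mass = 56.06 g/mol; 280 ÷ 56.06 ≈ 5, so the molecular formula is C15H20O5.

C15H20O5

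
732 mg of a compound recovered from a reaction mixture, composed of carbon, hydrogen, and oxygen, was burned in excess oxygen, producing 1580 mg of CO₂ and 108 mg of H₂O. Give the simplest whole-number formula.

C6H2O3

mol C = 1.58 g CO₂ ÷ 44.009 g/mol = 0.03590 mol
mol H = 2 × 0.108 g H₂O ÷ 18.015 g/mol = 0.01199 mol
mass O = 0.732 − (0.4312 + 0.01209) = 0.2887 g → mol O = 0.2887 ÷ 15.999 = 0.01804 mol
Divide by the smallest (0.01199 mol): C 2.994, H 1.000, O 1.505
Multiplying each by 2 gives whole numbers: C 5.99, H 2.00, O 3.01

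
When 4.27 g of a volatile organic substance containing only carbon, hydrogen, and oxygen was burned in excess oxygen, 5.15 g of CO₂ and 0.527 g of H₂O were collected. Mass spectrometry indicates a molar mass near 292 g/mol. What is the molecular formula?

mol C = 5.15 g CO₂ ÷ 44.009 g/mol = 0.1170 mol
mol H = 2 × 0.527 g H₂O ÷ 18.015 g/mol = 0.05851 mol
mass O = 4.27 − (1.406 + 0.05897) = 2.805 g → mol O = 2.805 ÷ 15.999 = 0.1754 mol
Divide by the smallest (0.05851 mol): C 2.000, H 1.000, O 2.997
Empirical formula: C2HO3
Empirical-formula mass = 73.03 g/mol; 292 ÷ 73.03 ≈ 4, so the molecular formula is C8H4O12.

C8H4O12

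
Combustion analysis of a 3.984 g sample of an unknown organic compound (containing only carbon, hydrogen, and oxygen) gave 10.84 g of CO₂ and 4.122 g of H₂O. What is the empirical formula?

C7H13O

mol C = 10.84 g CO₂ ÷ 44.009 g/mol = 0.24631 mol
mol H = 2 × 4.122 g H₂O ÷ 18.015 g/mol = 0.45762 mol
mass O = 3.984 − (2.9585 + 0.46128) = 0.56425 g → mol O = 0.56425 ÷ 15.999 = 0.035268 mol
Divide by the smallest (0.035268 mol): C 6.984, H 12.975, O 1.000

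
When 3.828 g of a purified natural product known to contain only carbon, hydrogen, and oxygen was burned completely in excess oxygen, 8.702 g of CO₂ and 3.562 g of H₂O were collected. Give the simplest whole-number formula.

mol C = 8.702 g CO₂ ÷ 44.009 g/mol = 0.19773 mol
mol H = 2 × 3.562 g H₂O ÷ 18.015 g/mol = 0.39545 mol
mass O = 3.828 − (2.3750 + 0.39861) = 1.0544 g → mol O = 1.0544 ÷ 15.999 = 0.065906 mol
Divide by the smallest (0.065906 mol): C 3.000, H 6.000, O 1.000

C3H6O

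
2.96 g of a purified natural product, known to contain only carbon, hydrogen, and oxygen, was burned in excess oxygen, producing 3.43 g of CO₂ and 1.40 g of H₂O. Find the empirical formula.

mol C = 3.43 g CO₂ ÷ 44.009 g/mol = 0.07794 mol
mol H = 2 × 1.40 g H₂O ÷ 18.015 g/mol = 0.1554 mol
mass O = 2.96 − (0.9361 + 0.1567) = 1.867 g → mol O = 1.867 ÷ 15.999 = 0.1167 mol
Divide by the smallest (0.07794 mol): C 1.000, H 1.994, O 1.497
Multiplying each by 2 gives whole numbers: C 2.00, H 3.99, O 2.99

C2H4O3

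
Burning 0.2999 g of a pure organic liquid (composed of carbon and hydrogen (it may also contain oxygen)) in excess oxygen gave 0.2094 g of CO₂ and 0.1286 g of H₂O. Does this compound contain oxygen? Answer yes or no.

mol C = 0.2094 g CO₂ ÷ 44.009 g/mol = 0.0047581 mol
mol H = 2 × 0.1286 g H₂O ÷ 18.015 g/mol = 0.014277 mol
C and H account for only 0.071541 g of the 0.2999 g sample; the remaining 0.22836 g must be oxygen.

yes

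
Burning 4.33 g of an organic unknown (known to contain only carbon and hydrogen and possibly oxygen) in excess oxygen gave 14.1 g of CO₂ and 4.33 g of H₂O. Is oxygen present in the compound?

mol C = 14.1 g CO₂ ÷ 44.009 g/mol = 0.3204 mol
mol H = 2 × 4.33 g H₂O ÷ 18.015 g/mol = 0.4807 mol
C and H together account for 4.333 g — essentially the entire 4.33 g sample — so the compound contains no oxygen.

no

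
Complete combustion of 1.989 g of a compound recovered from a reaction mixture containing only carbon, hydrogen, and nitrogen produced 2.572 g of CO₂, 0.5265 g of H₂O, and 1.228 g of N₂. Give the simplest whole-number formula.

C2H2N3

mol C = 2.572 g CO₂ ÷ 44.009 g/mol = 0.058443 mol
mol H = 2 × 0.5265 g H₂O ÷ 18.015 g/mol = 0.058451 mol
mol N = 2 × 1.228 g N₂ ÷ 28.014 g/mol = 0.087670 mol
Divide by the smallest (0.058443 mol): C 1.000, H 1.000, N 1.500
Multiplying each by 2 gives whole numbers: C 2.00, H 2.00, N 3.00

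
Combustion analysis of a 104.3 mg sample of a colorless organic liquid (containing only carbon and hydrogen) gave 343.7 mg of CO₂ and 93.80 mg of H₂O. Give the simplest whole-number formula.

mol C = 0.3437 g CO₂ ÷ 44.009 g/mol = 0.0078098 mol
mol H = 2 × 0.09380 g H₂O ÷ 18.015 g/mol = 0.010414 mol
Divide by the smallest (0.0078098 mol): C 1.000, H 1.333
Multiplying each by 3 gives whole numbers: C 3.00, H 4.00

C3H4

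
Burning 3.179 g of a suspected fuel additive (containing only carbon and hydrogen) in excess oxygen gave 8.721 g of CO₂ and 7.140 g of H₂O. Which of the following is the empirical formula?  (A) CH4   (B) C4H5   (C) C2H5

mol C = 8.721 g CO₂ ÷ 44.009 g/mol = 0.19816 mol
mol H = 2 × 7.140 g H₂O ÷ 18.015 g/mol = 0.79267 mol
Divide by the smallest (0.19816 mol): C 1.000, H 4.000

(A) CH4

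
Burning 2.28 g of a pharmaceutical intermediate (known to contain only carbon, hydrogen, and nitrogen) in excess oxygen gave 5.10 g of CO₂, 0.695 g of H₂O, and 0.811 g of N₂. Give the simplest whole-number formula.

C6H4N3

mol C = 5.10 g CO₂ ÷ 44.009 g/mol = 0.1159 mol
mol H = 2 × 0.695 g H₂O ÷ 18.015 g/mol = 0.07716 mol
mol N = 2 × 0.811 g N₂ ÷ 28.014 g/mol = 0.05790 mol
Divide by the smallest (0.05790 mol): C 2.001, H 1.333, N 1.000
Multiplying each by 3 gives whole numbers: C 6.00, H 4.00, N 3.00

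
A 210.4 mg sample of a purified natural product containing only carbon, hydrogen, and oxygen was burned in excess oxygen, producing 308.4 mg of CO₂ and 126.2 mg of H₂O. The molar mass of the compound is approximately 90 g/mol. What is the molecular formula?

C3H6O3

mol C = 0.3084 g CO₂ ÷ 44.009 g/mol = 0.0070077 mol
mol H = 2 × 0.1262 g H₂O ÷ 18.015 g/mol = 0.014011 mol
mass O = 0.2104 − (0.084169 + 0.014123) = 0.11211 g → mol O = 0.11211 ÷ 15.999 = 0.0070072 mol
Divide by the smallest (0.0070072 mol): C 1.000, H 1.999, O 1.000
Empirical formula: CH2O
Empirical-formula mass = 30.03 g/mol; 90 ÷ 30.03 ≈ 3, so the molecular formula is C3H6O3.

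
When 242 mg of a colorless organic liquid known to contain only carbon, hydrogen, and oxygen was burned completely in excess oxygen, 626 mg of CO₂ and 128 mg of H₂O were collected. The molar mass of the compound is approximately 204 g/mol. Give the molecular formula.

mol C = 0.626 g CO₂ ÷ 44.009 g/mol = 0.01422 mol
mol H = 2 × 0.128 g H₂O ÷ 18.015 g/mol = 0.01421 mol
mass O = 0.242 − (0.1708 + 0.01432) = 0.05683 g → mol O = 0.05683 ÷ 15.999 = 0.003552 mol
Divide by the smallest (0.003552 mol): C 4.005, H 4.001, O 1.000
Empirical formula: C4H4O
Empirical-formula mass = 68.08 g/mol; 204 ÷ 68.08 ≈ 3, so the molecular formula is C12H12O3.

C12H12O3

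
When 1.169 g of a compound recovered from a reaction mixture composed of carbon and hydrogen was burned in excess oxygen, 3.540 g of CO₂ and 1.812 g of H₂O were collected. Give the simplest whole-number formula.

mol C = 3.540 g CO₂ ÷ 44.009 g/mol = 0.080438 mol
mol H = 2 × 1.812 g H₂O ÷ 18.015 g/mol = 0.20117 mol
Divide by the smallest (0.080438 mol): C 1.000, H 2.501
Multiplying each by 2 gives whole numbers: C 2.00, H 5.00

C2H5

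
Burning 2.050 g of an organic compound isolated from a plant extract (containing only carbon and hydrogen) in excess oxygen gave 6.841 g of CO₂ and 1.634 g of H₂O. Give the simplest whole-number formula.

C6H7

mol C = 6.841 g CO₂ ÷ 44.009 g/mol = 0.15545 mol
mol H = 2 × 1.634 g H₂O ÷ 18.015 g/mol = 0.18140 mol
Divide by the smallest (0.15545 mol): C 1.000, H 1.167
Multiplying each by 6 gives whole numbers: C 6.00, H 7.00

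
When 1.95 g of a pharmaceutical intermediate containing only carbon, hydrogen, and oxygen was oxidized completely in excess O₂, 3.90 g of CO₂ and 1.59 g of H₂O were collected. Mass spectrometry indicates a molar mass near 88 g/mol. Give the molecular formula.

C4H8O2

mol C = 3.90 g CO₂ ÷ 44.009 g/mol = 0.08862 mol
mol H = 2 × 1.59 g H₂O ÷ 18.015 g/mol = 0.1765 mol
mass O = 1.95 − (1.064 + 0.1779) = 0.7077 g → mol O = 0.7077 ÷ 15.999 = 0.04423 mol
Divide by the smallest (0.04423 mol): C 2.003, H 3.991, O 1.000
Empirical formula: C2H4O
Empirical-formula mass = 44.05 g/mol; 88 ÷ 44.05 ≈ 2, so the molecular formula is C4H8O2.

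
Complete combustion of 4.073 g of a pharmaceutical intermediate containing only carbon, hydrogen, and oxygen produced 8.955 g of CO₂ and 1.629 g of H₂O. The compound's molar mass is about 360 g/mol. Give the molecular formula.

C18H16O8

mol C = 8.955 g CO₂ ÷ 44.009 g/mol = 0.20348 mol
mol H = 2 × 1.629 g H₂O ÷ 18.015 g/mol = 0.18085 mol
mass O = 4.073 − (2.4440 + 0.18230) = 1.4467 g → mol O = 1.4467 ÷ 15.999 = 0.090424 mol
Divide by the smallest (0.090424 mol): C 2.250, H 2.000, O 1.000
Multiplying each by 4 gives whole numbers: C 9.00, H 8.00, O 4.00
Empirical formula: C9H8O4
Empirical-formula mass = 180.16 g/mol; 360 ÷ 180.16 ≈ 2, so the molecular formula is C18H16O8.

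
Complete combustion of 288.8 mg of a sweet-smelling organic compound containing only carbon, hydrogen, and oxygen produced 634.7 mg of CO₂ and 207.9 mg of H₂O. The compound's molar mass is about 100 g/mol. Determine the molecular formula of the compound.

mol C = 0.6347 g CO₂ ÷ 44.009 g/mol = 0.014422 mol
mol H = 2 × 0.2079 g H₂O ÷ 18.015 g/mol = 0.023081 mol
mass O = 0.2888 − (0.17322 + 0.023265) = 0.092311 g → mol O = 0.092311 ÷ 15.999 = 0.0057698 mol
Divide by the smallest (0.0057698 mol): C 2.500, H 4.000, O 1.000
Multiplying each by 2 gives whole numbers: C 5.00, H 8.00, O 2.00
Empirical formula: C5H8O2
Empirical-formula mass = 100.12 g/mol; 100 ÷ 100.12 ≈ 1, so the molecular formula is C5H8O2.

C5H8O2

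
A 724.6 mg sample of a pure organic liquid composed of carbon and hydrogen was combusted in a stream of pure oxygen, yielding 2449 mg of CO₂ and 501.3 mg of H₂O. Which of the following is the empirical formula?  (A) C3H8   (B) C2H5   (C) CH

(C) CH

mol C = 2.449 g CO₂ ÷ 44.009 g/mol = 0.055648 mol
mol H = 2 × 0.5013 g H₂O ÷ 18.015 g/mol = 0.055654 mol
Divide by the smallest (0.055648 mol): C 1.000, H 1.000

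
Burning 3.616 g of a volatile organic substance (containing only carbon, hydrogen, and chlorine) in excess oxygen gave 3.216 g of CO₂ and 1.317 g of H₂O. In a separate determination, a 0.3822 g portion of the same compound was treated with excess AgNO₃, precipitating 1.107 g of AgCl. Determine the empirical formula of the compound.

mol C = 3.216 g CO₂ ÷ 44.009 g/mol = 0.073076 mol
mol H = 2 × 1.317 g H₂O ÷ 18.015 g/mol = 0.14621 mol
From the AgCl data: mol Cl per gram of compound = (1.107 ÷ 143.318) ÷ 0.3822 = 0.020210 mol/g, so in the 3.616 g combustion sample mol Cl = 0.073078 mol
Divide by the smallest (0.073076 mol): C 1.000, H 2.001, Cl 1.000

CH2Cl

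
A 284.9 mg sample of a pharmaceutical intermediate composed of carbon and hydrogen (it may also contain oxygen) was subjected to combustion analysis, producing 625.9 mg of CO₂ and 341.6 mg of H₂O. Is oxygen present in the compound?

yes

mol C = 0.6259 g CO₂ ÷ 44.009 g/mol = 0.014222 mol
mol H = 2 × 0.3416 g H₂O ÷ 18.015 g/mol = 0.037924 mol
C and H account for only 0.20905 g of the 0.2849 g sample; the remaining 0.075851 g must be oxygen.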